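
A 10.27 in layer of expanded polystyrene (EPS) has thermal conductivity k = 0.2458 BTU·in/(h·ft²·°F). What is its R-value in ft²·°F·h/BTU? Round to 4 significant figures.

41.78 ft²·°F·h/BTU

R = L/k = 10.27/0.2458 = 41.782 ft²·°F·h/BTU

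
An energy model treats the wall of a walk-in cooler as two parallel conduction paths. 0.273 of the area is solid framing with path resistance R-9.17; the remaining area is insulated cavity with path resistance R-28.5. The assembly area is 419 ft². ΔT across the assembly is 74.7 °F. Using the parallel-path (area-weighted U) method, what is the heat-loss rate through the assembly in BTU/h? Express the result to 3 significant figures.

U_eff = 0.727/28.5 + 0.273/9.17 = 0.02551 + 0.02977 = 0.05528
R_eff = 1/U_eff = 18.09 ft²·°F·h/BTU
Q = 419 × 74.7 / 18.09 = 1730 BTU/h

1730 BTU/h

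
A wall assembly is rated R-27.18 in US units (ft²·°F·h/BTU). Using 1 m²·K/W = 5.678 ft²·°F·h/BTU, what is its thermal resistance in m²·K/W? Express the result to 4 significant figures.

4.787 m²·K/W

R_SI = 27.18/5.678 = 4.7869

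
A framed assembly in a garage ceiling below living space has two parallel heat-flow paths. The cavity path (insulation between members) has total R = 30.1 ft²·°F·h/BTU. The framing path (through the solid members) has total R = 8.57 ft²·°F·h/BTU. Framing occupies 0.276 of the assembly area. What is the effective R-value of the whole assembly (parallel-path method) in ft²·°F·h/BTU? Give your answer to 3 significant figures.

17.8 ft²·°F·h/BTU

U_eff = 0.724/30.1 + 0.276/8.57 = 0.02405 + 0.03221 = 0.05626
R_eff = 1/U_eff = 17.78 ft²·°F·h/BTU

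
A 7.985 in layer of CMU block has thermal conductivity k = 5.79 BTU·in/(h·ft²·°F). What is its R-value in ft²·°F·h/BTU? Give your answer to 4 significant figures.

R = L/k = 7.985/5.79 = 1.3791 ft²·°F·h/BTU

1.379 ft²·°F·h/BTU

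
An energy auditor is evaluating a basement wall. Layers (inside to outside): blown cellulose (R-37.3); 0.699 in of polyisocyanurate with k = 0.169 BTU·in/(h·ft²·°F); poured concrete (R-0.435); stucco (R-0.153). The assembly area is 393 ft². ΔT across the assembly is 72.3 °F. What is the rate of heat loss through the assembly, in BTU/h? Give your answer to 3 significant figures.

0.699/0.169 = 4.136
R_total = 37.3 + 4.136 + 0.435 + 0.153 = 42.02 ft²·°F·h/BTU
Q = A·ΔT/R = 393 × 72.3 / 42.02 = 676.1 BTU/h

676 BTU/h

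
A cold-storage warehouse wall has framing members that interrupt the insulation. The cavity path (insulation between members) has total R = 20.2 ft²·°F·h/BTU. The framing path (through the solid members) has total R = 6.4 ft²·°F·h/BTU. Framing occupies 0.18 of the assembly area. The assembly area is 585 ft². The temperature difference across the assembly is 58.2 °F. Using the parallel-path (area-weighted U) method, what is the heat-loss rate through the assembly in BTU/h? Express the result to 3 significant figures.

U_eff = 0.82/20.2 + 0.18/6.4 = 0.04059 + 0.02812 = 0.06872
R_eff = 1/U_eff = 14.55 ft²·°F·h/BTU
Q = 585 × 58.2 / 14.55 = 2340 BTU/h

2340 BTU/h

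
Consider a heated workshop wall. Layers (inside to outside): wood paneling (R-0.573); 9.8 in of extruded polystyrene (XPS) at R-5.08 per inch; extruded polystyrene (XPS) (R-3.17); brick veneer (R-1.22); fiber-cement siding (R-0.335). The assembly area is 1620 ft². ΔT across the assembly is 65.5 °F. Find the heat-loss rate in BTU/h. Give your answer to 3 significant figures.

9.8 × 5.08 = 49.78
R_total = 0.573 + 49.78 + 3.17 + 1.22 + 0.335 = 55.08 ft²·°F·h/BTU
Q = A·ΔT/R = 1620 × 65.5 / 55.08 = 1926 BTU/h

1930 BTU/h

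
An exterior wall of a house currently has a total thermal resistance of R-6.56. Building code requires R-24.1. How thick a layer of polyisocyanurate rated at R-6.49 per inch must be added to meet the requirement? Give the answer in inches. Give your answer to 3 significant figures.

2.70 in

ΔR = 24.1 − 6.56 = 17.54 ft²·°F·h/BTU
L = ΔR / (R/in) = 17.54/6.49 = 2.703 in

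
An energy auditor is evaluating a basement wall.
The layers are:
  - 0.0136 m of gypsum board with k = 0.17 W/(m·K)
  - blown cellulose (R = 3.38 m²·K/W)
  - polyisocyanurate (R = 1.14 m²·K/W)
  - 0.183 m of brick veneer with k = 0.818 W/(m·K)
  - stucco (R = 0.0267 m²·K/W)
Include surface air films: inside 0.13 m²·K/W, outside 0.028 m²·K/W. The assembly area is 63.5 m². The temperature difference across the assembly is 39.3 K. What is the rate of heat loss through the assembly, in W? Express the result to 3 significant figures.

0.0136/0.17 = 0.08
0.183/0.818 = 0.2237
R_total = 0.13 + 0.08 + 3.38 + 1.14 + 0.2237 + 0.0267 + 0.028 = 5.008 m²·K/W
Q = A·ΔT/R = 63.5 × 39.3 / 5.008 = 498.3 W

498 W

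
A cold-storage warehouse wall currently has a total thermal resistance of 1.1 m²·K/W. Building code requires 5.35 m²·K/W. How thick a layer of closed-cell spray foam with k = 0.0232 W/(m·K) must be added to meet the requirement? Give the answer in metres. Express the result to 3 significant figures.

0.0986 m

ΔR = 5.35 − 1.1 = 4.25 m²·K/W
L = ΔR × k = 4.25 × 0.0232 = 0.0986 m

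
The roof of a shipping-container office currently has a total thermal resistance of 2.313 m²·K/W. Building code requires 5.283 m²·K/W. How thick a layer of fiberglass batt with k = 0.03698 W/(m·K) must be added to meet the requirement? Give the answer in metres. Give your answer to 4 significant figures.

ΔR = 5.283 − 2.313 = 2.97 m²·K/W
L = ΔR × k = 2.97 × 0.03698 = 0.10983 m

0.1098 m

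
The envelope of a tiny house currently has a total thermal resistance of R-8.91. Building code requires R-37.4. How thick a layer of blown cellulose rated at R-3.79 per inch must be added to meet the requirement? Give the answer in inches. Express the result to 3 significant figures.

ΔR = 37.4 − 8.91 = 28.49 ft²·°F·h/BTU
L = ΔR / (R/in) = 28.49/3.79 = 7.517 in

7.52 in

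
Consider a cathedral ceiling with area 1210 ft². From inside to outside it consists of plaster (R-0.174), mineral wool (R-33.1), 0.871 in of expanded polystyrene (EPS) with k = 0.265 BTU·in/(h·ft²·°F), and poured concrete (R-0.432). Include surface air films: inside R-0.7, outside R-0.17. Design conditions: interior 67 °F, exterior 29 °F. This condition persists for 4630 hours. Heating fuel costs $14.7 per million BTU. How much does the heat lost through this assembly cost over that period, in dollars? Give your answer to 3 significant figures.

0.871/0.265 = 3.287
R_total = 0.7 + 0.174 + 33.1 + 3.287 + 0.432 + 0.17 = 37.86 ft²·°F·h/BTU
Q = 1210 × (67 − 29) / 37.86 = 1214 BTU/h
E = 1214 × 4630 = 5623000 BTU
Cost = 5623000/10⁶ × 14.7 = $82.65

82.7 dollars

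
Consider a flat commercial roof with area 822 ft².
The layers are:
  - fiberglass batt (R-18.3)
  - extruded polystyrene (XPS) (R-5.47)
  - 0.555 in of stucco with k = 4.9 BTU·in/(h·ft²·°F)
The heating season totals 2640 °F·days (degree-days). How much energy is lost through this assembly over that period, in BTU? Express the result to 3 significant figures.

0.555/4.9 = 0.1133
R_total = 18.3 + 5.47 + 0.1133 = 23.88 ft²·°F·h/BTU
E = A × HDD × 24 / R = 822 × 2640 × 24 / 23.88 = 2181000 BTU

2180000 BTU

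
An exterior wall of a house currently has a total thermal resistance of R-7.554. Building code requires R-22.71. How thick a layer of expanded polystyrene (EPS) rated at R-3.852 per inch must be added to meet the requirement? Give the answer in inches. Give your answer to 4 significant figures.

ΔR = 22.71 − 7.554 = 15.156 ft²·°F·h/BTU
L = ΔR / (R/in) = 15.156/3.852 = 3.9346 in

3.935 in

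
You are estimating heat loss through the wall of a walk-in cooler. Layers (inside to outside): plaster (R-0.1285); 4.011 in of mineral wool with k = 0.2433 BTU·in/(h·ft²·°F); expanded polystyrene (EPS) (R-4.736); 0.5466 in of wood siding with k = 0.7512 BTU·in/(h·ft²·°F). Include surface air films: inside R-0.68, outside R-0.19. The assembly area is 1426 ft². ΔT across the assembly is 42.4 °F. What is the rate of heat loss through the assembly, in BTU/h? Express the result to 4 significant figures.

2635 BTU/h

4.011/0.2433 = 16.486
0.5466/0.7512 = 0.72764
R_total = 0.68 + 0.1285 + 16.486 + 4.736 + 0.72764 + 0.19 = 22.948 ft²·°F·h/BTU
Q = A·ΔT/R = 1426 × 42.4 / 22.948 = 2634.8 BTU/h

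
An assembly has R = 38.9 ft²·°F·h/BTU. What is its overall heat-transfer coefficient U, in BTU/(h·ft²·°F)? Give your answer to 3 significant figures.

0.0257 BTU/(h·ft²·°F)

U = 1/R = 1/38.9 = 0.02571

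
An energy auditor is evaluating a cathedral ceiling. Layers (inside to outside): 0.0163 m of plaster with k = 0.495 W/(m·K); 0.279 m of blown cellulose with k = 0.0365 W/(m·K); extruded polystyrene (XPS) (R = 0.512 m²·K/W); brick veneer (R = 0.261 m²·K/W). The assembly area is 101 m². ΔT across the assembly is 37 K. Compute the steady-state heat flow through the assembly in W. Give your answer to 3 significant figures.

0.0163/0.495 = 0.03293
0.279/0.0365 = 7.644
R_total = 0.03293 + 7.644 + 0.512 + 0.261 = 8.45 m²·K/W
Q = A·ΔT/R = 101 × 37 / 8.45 = 442.3 W

442 W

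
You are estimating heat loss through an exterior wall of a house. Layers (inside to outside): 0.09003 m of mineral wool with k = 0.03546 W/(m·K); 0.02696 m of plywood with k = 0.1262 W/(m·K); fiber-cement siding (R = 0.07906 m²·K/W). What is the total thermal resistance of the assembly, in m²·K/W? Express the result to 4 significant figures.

0.09003/0.03546 = 2.5389
0.02696/0.1262 = 0.21363
R_total = 2.5389 + 0.21363 + 0.07906 = 2.8316 m²·K/W

2.832 m²·K/W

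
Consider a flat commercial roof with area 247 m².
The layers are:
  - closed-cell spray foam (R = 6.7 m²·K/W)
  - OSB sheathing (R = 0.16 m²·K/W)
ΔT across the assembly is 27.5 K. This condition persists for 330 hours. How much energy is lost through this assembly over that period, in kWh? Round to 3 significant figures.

327 kWh

R_total = 6.7 + 0.16 = 6.86 m²·K/W
Q = 247 × 27.5 / 6.86 = 990.2 W
E = 990.2 W × 330 h / 1000 = 326.8 kWh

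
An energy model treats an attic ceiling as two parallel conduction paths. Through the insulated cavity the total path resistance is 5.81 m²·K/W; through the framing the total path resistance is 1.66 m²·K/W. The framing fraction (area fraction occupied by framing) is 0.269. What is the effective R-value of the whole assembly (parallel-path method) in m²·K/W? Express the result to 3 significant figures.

3.47 m²·K/W

U_eff = 0.731/5.81 + 0.269/1.66 = 0.1258 + 0.162 = 0.2879
R_eff = 1/U_eff = 3.474 m²·K/W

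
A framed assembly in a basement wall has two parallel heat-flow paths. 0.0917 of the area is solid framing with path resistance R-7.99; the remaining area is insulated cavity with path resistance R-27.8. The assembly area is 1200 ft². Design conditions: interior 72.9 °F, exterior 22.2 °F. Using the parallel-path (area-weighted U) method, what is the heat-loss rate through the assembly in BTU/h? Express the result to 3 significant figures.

2690 BTU/h

U_eff = 0.9083/27.8 + 0.0917/7.99 = 0.03267 + 0.01148 = 0.04415
R_eff = 1/U_eff = 22.65 ft²·°F·h/BTU
Q = 1200 × (72.9 − 22.2) / 22.65 = 2686 BTU/h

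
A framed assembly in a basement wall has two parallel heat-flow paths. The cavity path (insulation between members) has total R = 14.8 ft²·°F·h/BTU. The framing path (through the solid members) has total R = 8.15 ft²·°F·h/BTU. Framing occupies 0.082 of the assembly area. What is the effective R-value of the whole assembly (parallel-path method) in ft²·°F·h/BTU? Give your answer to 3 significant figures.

13.9 ft²·°F·h/BTU

U_eff = 0.918/14.8 + 0.082/8.15 = 0.06203 + 0.01006 = 0.07209
R_eff = 1/U_eff = 13.87 ft²·°F·h/BTU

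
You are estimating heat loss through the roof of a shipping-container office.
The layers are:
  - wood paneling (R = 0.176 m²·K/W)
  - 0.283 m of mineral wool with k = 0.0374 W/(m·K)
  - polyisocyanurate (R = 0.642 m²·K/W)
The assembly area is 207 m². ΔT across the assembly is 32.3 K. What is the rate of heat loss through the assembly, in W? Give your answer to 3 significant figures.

797 W

0.283/0.0374 = 7.567
R_total = 0.176 + 7.567 + 0.642 = 8.385 m²·K/W
Q = A·ΔT/R = 207 × 32.3 / 8.385 = 797.4 W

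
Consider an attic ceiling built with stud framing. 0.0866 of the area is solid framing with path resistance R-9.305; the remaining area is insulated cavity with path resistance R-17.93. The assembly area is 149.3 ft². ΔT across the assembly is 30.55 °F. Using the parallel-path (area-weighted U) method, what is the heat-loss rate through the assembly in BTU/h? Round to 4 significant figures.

274.8 BTU/h

U_eff = 0.9134/17.93 + 0.0866/9.305 = 0.050943 + 0.0093068 = 0.060249
R_eff = 1/U_eff = 16.598 ft²·°F·h/BTU
Q = 149.3 × 30.55 / 16.598 = 274.8 BTU/h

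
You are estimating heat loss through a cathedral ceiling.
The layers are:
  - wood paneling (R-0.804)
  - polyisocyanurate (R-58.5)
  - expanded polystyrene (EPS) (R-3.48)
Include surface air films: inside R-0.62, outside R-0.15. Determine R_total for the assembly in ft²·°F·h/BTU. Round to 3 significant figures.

63.6 ft²·°F·h/BTU

R_total = 0.62 + 0.804 + 58.5 + 3.48 + 0.15 = 63.55 ft²·°F·h/BTU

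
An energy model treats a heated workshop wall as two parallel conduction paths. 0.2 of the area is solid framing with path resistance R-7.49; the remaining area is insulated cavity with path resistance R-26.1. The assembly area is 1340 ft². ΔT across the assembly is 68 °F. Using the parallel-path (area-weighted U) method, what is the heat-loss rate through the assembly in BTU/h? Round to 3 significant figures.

5230 BTU/h

U_eff = 0.8/26.1 + 0.2/7.49 = 0.03065 + 0.0267 = 0.05735
R_eff = 1/U_eff = 17.44 ft²·°F·h/BTU
Q = 1340 × 68 / 17.44 = 5226 BTU/h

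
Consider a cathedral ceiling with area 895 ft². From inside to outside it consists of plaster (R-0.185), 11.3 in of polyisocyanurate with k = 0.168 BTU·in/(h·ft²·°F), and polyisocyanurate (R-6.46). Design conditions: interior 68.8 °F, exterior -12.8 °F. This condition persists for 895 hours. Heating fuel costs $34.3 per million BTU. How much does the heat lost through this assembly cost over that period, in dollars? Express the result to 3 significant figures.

11.3/0.168 = 67.26
R_total = 0.185 + 67.26 + 6.46 = 73.91 ft²·°F·h/BTU
Q = 895 × (68.8 − (-12.8)) / 73.91 = 988.2 BTU/h
E = 988.2 × 895 = 884400 BTU
Cost = 884400/10⁶ × 34.3 = $30.34

30.3 dollars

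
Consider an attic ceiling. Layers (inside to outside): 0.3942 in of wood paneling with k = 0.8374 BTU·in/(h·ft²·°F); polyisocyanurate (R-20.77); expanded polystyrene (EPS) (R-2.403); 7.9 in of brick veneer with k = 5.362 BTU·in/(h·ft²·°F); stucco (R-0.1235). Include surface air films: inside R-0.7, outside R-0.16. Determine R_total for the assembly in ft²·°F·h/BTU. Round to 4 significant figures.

26.10 ft²·°F·h/BTU

0.3942/0.8374 = 0.47074
7.9/5.362 = 1.4733
R_total = 0.7 + 0.47074 + 20.77 + 2.403 + 1.4733 + 0.1235 + 0.16 = 26.101 ft²·°F·h/BTU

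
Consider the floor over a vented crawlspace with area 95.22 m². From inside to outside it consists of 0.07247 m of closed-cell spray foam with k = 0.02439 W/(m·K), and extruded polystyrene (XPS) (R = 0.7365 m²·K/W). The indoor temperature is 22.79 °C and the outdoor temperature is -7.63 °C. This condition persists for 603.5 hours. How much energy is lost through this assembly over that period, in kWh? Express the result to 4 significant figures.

0.07247/0.02439 = 2.9713
R_total = 2.9713 + 0.7365 = 3.7078 m²·K/W
Q = 95.22 × (22.79 − (-7.63)) / 3.7078 = 781.22 W
E = 781.22 W × 603.5 h / 1000 = 471.46 kWh

471.5 kWh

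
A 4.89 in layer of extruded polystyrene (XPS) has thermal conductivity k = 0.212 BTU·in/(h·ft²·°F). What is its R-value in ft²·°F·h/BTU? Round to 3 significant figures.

R = L/k = 4.89/0.212 = 23.07 ft²·°F·h/BTU

23.1 ft²·°F·h/BTU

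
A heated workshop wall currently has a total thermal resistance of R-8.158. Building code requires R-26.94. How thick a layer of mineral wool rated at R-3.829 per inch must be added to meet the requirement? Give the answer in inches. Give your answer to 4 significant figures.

4.905 in

ΔR = 26.94 − 8.158 = 18.782 ft²·°F·h/BTU
L = ΔR / (R/in) = 18.782/3.829 = 4.9052 in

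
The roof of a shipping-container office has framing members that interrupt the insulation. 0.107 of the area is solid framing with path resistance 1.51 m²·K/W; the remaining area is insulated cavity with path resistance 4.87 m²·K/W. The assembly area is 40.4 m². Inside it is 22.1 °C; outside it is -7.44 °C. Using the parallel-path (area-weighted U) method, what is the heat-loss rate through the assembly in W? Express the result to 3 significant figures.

U_eff = 0.893/4.87 + 0.107/1.51 = 0.1834 + 0.07086 = 0.2542
R_eff = 1/U_eff = 3.933 m²·K/W
Q = 40.4 × (22.1 − (-7.44)) / 3.933 = 303.4 W

303 W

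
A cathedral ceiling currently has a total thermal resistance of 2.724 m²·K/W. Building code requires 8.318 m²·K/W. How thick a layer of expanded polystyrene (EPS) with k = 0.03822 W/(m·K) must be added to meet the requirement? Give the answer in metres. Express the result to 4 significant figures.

ΔR = 8.318 − 2.724 = 5.594 m²·K/W
L = ΔR × k = 5.594 × 0.03822 = 0.2138 m

0.2138 m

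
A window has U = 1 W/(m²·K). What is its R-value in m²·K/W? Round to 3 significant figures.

1.00 m²·K/W

R = 1/U = 1/1 = 1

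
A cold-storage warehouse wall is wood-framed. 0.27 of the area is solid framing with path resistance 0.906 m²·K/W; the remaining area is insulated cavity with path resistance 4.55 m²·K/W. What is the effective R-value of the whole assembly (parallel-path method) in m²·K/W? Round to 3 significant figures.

2.18 m²·K/W

U_eff = 0.73/4.55 + 0.27/0.906 = 0.1604 + 0.298 = 0.4585
R_eff = 1/U_eff = 2.181 m²·K/W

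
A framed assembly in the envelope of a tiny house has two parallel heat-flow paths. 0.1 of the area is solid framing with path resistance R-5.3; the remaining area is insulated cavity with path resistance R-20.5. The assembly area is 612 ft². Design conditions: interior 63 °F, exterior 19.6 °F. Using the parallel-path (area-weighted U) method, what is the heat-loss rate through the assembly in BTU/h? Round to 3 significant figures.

U_eff = 0.9/20.5 + 0.1/5.3 = 0.0439 + 0.01887 = 0.06277
R_eff = 1/U_eff = 15.93 ft²·°F·h/BTU
Q = 612 × (63 − 19.6) / 15.93 = 1667 BTU/h

1670 BTU/h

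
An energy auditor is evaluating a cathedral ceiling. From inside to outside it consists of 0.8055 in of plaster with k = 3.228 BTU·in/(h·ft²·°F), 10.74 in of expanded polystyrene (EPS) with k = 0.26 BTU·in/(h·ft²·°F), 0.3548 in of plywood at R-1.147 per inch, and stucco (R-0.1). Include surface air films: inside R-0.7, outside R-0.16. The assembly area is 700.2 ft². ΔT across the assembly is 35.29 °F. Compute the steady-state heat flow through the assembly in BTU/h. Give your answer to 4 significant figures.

575.7 BTU/h

0.8055/3.228 = 0.24954
10.74/0.26 = 41.308
0.3548 × 1.147 = 0.40696
R_total = 0.7 + 0.24954 + 41.308 + 0.40696 + 0.1 + 0.16 = 42.924 ft²·°F·h/BTU
Q = A·ΔT/R = 700.2 × 35.29 / 42.924 = 575.67 BTU/h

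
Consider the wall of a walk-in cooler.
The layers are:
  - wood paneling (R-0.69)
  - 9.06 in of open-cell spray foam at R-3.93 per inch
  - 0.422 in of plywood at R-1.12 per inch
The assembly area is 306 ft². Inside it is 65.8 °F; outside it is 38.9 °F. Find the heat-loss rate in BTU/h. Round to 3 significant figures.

224 BTU/h

9.06 × 3.93 = 35.61
0.422 × 1.12 = 0.4726
R_total = 0.69 + 35.61 + 0.4726 = 36.77 ft²·°F·h/BTU
Q = A·ΔT/R = 306 × (65.8 − 38.9) / 36.77 = 223.9 BTU/h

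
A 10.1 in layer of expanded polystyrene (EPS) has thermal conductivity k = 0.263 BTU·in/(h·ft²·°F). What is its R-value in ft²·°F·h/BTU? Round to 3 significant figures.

38.4 ft²·°F·h/BTU

R = L/k = 10.1/0.263 = 38.4 ft²·°F·h/BTU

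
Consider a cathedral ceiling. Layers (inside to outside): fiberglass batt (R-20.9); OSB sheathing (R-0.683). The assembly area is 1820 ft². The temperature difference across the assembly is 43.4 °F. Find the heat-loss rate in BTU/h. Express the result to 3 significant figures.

3660 BTU/h

R_total = 20.9 + 0.683 = 21.58 ft²·°F·h/BTU
Q = A·ΔT/R = 1820 × 43.4 / 21.58 = 3660 BTU/h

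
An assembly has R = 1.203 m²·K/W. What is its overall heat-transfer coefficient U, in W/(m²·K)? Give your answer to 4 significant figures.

U = 1/R = 1/1.203 = 0.83126

0.8313 W/(m²·K)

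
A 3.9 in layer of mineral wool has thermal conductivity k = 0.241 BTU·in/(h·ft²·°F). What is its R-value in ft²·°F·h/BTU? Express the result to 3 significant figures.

R = L/k = 3.9/0.241 = 16.18 ft²·°F·h/BTU

16.2 ft²·°F·h/BTU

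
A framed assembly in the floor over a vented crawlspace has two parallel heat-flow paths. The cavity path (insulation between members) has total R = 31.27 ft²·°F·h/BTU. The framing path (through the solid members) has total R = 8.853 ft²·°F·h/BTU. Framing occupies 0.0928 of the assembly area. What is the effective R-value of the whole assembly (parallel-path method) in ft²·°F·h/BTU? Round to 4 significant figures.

U_eff = 0.9072/31.27 + 0.0928/8.853 = 0.029012 + 0.010482 = 0.039494
R_eff = 1/U_eff = 25.32 ft²·°F·h/BTU

25.32 ft²·°F·h/BTU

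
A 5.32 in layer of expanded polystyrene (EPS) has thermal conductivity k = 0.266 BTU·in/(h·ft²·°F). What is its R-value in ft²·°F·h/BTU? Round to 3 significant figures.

R = L/k = 5.32/0.266 = 20 ft²·°F·h/BTU

20.0 ft²·°F·h/BTU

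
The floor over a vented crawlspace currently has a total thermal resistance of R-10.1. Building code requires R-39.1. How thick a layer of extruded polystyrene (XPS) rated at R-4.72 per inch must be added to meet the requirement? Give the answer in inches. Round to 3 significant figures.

6.14 in

ΔR = 39.1 − 10.1 = 29 ft²·°F·h/BTU
L = ΔR / (R/in) = 29/4.72 = 6.144 in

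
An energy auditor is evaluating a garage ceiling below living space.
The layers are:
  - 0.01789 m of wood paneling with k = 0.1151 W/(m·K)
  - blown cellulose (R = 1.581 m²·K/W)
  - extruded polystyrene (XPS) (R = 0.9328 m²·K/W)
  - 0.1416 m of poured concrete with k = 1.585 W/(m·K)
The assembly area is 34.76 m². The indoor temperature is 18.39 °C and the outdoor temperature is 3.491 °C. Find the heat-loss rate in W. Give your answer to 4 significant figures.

0.01789/0.1151 = 0.15543
0.1416/1.585 = 0.089338
R_total = 0.15543 + 1.581 + 0.9328 + 0.089338 = 2.7586 m²·K/W
Q = A·ΔT/R = 34.76 × (18.39 − 3.491) / 2.7586 = 187.74 W

187.7 W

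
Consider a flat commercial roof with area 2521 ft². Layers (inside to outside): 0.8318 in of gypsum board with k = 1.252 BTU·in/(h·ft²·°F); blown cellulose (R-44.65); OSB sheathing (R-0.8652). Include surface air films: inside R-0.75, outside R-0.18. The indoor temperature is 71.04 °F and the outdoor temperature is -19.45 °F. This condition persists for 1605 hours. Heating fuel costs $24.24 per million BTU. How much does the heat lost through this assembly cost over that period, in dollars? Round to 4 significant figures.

188.4 dollars

0.8318/1.252 = 0.66438
R_total = 0.75 + 0.66438 + 44.65 + 0.8652 + 0.18 = 47.11 ft²·°F·h/BTU
Q = 2521 × (71.04 − (-19.45)) / 47.11 = 4842.4 BTU/h
E = 4842.4 × 1605 = 7772100 BTU
Cost = 7772100/10⁶ × 24.24 = $188.4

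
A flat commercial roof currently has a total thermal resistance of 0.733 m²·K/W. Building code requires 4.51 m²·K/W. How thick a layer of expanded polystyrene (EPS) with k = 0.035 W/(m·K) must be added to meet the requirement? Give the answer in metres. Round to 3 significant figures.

0.132 m

ΔR = 4.51 − 0.733 = 3.777 m²·K/W
L = ΔR × k = 3.777 × 0.035 = 0.1322 m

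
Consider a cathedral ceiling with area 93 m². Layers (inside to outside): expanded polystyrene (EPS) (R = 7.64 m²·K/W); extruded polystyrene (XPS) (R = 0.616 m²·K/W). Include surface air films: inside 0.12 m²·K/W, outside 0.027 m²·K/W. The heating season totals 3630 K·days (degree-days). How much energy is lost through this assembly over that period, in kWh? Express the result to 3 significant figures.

R_total = 0.12 + 7.64 + 0.616 + 0.027 = 8.403 m²·K/W
E = A × HDD × 24 / R / 1000 = 93 × 3630 × 24 / 8.403 / 1000 = 964.2 kWh

964 kWh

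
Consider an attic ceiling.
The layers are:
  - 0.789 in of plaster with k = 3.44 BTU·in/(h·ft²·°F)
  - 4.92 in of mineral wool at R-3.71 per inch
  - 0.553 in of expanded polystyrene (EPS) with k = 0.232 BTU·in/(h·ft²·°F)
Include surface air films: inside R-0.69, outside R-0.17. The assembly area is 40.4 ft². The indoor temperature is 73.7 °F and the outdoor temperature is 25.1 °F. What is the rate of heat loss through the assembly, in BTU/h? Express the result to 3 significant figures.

0.789/3.44 = 0.2294
4.92 × 3.71 = 18.25
0.553/0.232 = 2.384
R_total = 0.69 + 0.2294 + 18.25 + 2.384 + 0.17 = 21.73 ft²·°F·h/BTU
Q = A·ΔT/R = 40.4 × (73.7 − 25.1) / 21.73 = 90.37 BTU/h

90.4 BTU/h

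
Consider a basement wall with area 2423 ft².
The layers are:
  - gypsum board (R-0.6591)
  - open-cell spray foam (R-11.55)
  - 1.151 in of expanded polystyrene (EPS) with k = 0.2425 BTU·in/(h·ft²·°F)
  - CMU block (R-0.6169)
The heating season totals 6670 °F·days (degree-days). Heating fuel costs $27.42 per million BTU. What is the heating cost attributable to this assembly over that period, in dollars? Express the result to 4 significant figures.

1.151/0.2425 = 4.7464
R_total = 0.6591 + 11.55 + 4.7464 + 0.6169 = 17.572 ft²·°F·h/BTU
E = A × HDD × 24 / R = 2423 × 6670 × 24 / 17.572 = 22073000 BTU
Cost = 22073000/10⁶ × 27.42 = $605.24

605.2 dollars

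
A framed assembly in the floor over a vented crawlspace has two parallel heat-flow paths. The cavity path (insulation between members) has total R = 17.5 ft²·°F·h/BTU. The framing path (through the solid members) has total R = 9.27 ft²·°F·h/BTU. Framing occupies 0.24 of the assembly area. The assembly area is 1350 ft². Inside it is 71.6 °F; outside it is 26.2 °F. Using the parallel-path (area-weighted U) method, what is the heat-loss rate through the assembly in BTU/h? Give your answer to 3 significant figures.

4250 BTU/h

U_eff = 0.76/17.5 + 0.24/9.27 = 0.04343 + 0.02589 = 0.06932
R_eff = 1/U_eff = 14.43 ft²·°F·h/BTU
Q = 1350 × (71.6 − 26.2) / 14.43 = 4249 BTU/h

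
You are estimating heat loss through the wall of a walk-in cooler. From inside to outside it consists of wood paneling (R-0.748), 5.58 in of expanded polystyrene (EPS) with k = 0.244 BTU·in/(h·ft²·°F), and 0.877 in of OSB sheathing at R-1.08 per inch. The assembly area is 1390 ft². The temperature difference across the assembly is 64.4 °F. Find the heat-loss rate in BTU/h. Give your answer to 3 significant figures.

3640 BTU/h

5.58/0.244 = 22.87
0.877 × 1.08 = 0.9472
R_total = 0.748 + 22.87 + 0.9472 = 24.56 ft²·°F·h/BTU
Q = A·ΔT/R = 1390 × 64.4 / 24.56 = 3644 BTU/h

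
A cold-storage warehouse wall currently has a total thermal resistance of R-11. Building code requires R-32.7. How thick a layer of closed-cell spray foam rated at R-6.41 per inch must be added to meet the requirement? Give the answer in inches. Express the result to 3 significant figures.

ΔR = 32.7 − 11 = 21.7 ft²·°F·h/BTU
L = ΔR / (R/in) = 21.7/6.41 = 3.385 in

3.39 in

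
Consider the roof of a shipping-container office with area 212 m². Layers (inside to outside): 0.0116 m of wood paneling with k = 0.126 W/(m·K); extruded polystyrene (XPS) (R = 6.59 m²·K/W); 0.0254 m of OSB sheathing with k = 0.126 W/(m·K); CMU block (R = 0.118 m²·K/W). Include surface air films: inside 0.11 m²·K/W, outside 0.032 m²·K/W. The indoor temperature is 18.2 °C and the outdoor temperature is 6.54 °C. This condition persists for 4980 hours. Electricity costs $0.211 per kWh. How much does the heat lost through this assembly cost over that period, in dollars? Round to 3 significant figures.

364 dollars

0.0116/0.126 = 0.09206
0.0254/0.126 = 0.2016
R_total = 0.11 + 0.09206 + 6.59 + 0.2016 + 0.118 + 0.032 = 7.144 m²·K/W
Q = 212 × (18.2 − 6.54) / 7.144 = 346 W
E = 346 W × 4980 h / 1000 = 1723 kWh
Cost = 1723 × 0.211 = $363.6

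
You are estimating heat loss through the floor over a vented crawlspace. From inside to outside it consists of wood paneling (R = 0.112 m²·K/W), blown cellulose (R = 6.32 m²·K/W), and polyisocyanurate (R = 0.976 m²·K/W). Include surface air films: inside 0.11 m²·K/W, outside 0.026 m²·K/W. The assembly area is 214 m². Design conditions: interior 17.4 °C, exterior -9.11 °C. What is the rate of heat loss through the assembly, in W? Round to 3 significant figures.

R_total = 0.11 + 0.112 + 6.32 + 0.976 + 0.026 = 7.544 m²·K/W
Q = A·ΔT/R = 214 × (17.4 − (-9.11)) / 7.544 = 752 W

752 W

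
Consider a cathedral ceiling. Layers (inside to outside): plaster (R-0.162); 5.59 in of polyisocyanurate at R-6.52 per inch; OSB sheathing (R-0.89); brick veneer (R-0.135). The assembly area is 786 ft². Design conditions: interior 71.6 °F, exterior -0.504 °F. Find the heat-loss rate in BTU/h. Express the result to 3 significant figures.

5.59 × 6.52 = 36.45
R_total = 0.162 + 36.45 + 0.89 + 0.135 = 37.63 ft²·°F·h/BTU
Q = A·ΔT/R = 786 × (71.6 − (-0.504)) / 37.63 = 1506 BTU/h

1510 BTU/h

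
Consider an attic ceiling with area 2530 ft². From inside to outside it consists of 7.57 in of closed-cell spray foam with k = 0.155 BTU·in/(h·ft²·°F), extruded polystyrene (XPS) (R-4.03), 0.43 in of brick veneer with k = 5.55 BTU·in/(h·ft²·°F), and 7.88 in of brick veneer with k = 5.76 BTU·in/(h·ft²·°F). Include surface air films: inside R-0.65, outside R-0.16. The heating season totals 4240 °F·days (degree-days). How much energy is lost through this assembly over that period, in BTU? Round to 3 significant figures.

4670000 BTU

7.57/0.155 = 48.84
0.43/5.55 = 0.07748
7.88/5.76 = 1.368
R_total = 0.65 + 48.84 + 4.03 + 0.07748 + 1.368 + 0.16 = 55.12 ft²·°F·h/BTU
E = A × HDD × 24 / R = 2530 × 4240 × 24 / 55.12 = 4670000 BTU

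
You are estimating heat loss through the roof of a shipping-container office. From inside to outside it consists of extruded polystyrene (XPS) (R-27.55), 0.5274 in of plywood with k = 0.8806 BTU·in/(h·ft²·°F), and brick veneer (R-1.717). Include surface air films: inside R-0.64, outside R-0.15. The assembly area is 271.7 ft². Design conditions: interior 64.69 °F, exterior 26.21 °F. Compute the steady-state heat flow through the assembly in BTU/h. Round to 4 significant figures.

341.0 BTU/h

0.5274/0.8806 = 0.59891
R_total = 0.64 + 27.55 + 0.59891 + 1.717 + 0.15 = 30.656 ft²·°F·h/BTU
Q = A·ΔT/R = 271.7 × (64.69 − 26.21) / 30.656 = 341.04 BTU/h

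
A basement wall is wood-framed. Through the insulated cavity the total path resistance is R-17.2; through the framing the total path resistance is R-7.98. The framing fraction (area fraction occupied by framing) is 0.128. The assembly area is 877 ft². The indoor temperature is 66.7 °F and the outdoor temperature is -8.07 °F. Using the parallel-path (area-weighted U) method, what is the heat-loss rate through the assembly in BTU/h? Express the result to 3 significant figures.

U_eff = 0.872/17.2 + 0.128/7.98 = 0.0507 + 0.01604 = 0.06674
R_eff = 1/U_eff = 14.98 ft²·°F·h/BTU
Q = 877 × (66.7 − (-8.07)) / 14.98 = 4376 BTU/h

4380 BTU/h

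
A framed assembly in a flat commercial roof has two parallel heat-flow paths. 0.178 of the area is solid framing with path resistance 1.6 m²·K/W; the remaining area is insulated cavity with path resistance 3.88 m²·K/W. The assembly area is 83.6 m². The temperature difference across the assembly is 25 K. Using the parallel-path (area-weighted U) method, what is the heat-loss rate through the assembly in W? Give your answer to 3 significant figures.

U_eff = 0.822/3.88 + 0.178/1.6 = 0.2119 + 0.1112 = 0.3231
R_eff = 1/U_eff = 3.095 m²·K/W
Q = 83.6 × 25 / 3.095 = 675.3 W

675 W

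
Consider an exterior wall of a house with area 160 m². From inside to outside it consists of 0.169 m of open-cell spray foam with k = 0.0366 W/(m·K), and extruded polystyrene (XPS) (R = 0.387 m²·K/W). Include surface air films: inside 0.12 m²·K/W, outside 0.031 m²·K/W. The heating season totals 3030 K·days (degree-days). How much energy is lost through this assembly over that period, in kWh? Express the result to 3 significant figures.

0.169/0.0366 = 4.617
R_total = 0.12 + 4.617 + 0.387 + 0.031 = 5.155 m²·K/W
E = A × HDD × 24 / R / 1000 = 160 × 3030 × 24 / 5.155 / 1000 = 2257 kWh

2260 kWh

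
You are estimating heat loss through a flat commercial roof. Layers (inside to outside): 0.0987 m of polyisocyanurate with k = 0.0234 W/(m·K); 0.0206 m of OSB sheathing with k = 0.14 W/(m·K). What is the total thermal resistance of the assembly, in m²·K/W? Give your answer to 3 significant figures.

4.37 m²·K/W

0.0987/0.0234 = 4.218
0.0206/0.14 = 0.1471
R_total = 4.218 + 0.1471 = 4.365 m²·K/W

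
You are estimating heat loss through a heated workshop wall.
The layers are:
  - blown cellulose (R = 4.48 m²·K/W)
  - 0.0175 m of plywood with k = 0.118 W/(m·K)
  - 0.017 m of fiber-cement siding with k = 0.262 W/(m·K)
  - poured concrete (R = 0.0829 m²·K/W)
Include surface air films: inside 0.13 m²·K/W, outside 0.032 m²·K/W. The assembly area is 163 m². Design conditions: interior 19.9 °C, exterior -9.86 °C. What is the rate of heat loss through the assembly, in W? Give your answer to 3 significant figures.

982 W

0.0175/0.118 = 0.1483
0.017/0.262 = 0.06489
R_total = 0.13 + 4.48 + 0.1483 + 0.06489 + 0.0829 + 0.032 = 4.938 m²·K/W
Q = A·ΔT/R = 163 × (19.9 − (-9.86)) / 4.938 = 982.3 W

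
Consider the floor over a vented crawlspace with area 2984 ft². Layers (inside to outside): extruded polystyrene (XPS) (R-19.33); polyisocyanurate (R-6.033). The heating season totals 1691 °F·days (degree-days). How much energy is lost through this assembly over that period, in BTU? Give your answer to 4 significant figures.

4775000 BTU

R_total = 19.33 + 6.033 = 25.363 ft²·°F·h/BTU
E = A × HDD × 24 / R = 2984 × 1691 × 24 / 25.363 = 4774800 BTU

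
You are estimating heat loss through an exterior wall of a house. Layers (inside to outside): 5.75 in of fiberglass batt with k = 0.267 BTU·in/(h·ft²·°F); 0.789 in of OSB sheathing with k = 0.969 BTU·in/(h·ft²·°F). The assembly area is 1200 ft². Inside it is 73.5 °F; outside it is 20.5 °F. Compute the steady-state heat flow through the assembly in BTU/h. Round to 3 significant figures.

2850 BTU/h

5.75/0.267 = 21.54
0.789/0.969 = 0.8142
R_total = 21.54 + 0.8142 = 22.35 ft²·°F·h/BTU
Q = A·ΔT/R = 1200 × (73.5 − 20.5) / 22.35 = 2846 BTU/h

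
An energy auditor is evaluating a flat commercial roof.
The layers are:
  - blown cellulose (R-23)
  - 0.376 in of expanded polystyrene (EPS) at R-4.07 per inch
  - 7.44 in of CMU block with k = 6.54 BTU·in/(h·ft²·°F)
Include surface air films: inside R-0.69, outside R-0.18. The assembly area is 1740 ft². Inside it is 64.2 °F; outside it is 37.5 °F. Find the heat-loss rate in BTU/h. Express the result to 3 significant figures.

0.376 × 4.07 = 1.53
7.44/6.54 = 1.138
R_total = 0.69 + 23 + 1.53 + 1.138 + 0.18 = 26.54 ft²·°F·h/BTU
Q = A·ΔT/R = 1740 × (64.2 − 37.5) / 26.54 = 1751 BTU/h

1750 BTU/h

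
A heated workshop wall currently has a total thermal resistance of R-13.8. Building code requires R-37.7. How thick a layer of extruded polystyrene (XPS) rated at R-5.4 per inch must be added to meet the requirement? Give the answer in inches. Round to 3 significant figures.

4.43 in

ΔR = 37.7 − 13.8 = 23.9 ft²·°F·h/BTU
L = ΔR / (R/in) = 23.9/5.4 = 4.426 in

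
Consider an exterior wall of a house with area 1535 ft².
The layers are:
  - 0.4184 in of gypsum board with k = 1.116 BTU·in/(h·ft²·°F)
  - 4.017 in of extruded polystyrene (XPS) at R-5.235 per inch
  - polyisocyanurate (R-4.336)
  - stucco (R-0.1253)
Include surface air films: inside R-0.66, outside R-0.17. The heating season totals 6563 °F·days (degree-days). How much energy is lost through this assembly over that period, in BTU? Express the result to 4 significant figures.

9057000 BTU

0.4184/1.116 = 0.37491
4.017 × 5.235 = 21.029
R_total = 0.66 + 0.37491 + 21.029 + 4.336 + 0.1253 + 0.17 = 26.695 ft²·°F·h/BTU
E = A × HDD × 24 / R = 1535 × 6563 × 24 / 26.695 = 9057100 BTU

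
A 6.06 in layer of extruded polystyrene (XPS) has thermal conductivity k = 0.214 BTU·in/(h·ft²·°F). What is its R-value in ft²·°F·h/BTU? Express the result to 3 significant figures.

28.3 ft²·°F·h/BTU

R = L/k = 6.06/0.214 = 28.32 ft²·°F·h/BTU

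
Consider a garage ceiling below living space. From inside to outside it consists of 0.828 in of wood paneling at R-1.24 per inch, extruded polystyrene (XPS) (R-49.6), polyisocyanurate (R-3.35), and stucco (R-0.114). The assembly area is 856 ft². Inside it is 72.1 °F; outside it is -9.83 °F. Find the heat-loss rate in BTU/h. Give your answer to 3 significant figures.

1300 BTU/h

0.828 × 1.24 = 1.027
R_total = 1.027 + 49.6 + 3.35 + 0.114 = 54.09 ft²·°F·h/BTU
Q = A·ΔT/R = 856 × (72.1 − (-9.83)) / 54.09 = 1297 BTU/h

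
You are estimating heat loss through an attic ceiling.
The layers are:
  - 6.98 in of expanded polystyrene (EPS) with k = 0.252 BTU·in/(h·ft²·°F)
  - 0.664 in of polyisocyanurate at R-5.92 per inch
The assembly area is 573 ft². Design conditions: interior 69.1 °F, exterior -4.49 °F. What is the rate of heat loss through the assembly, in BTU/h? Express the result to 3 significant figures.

6.98/0.252 = 27.7
0.664 × 5.92 = 3.931
R_total = 27.7 + 3.931 = 31.63 ft²·°F·h/BTU
Q = A·ΔT/R = 573 × (69.1 − (-4.49)) / 31.63 = 1333 BTU/h

1330 BTU/h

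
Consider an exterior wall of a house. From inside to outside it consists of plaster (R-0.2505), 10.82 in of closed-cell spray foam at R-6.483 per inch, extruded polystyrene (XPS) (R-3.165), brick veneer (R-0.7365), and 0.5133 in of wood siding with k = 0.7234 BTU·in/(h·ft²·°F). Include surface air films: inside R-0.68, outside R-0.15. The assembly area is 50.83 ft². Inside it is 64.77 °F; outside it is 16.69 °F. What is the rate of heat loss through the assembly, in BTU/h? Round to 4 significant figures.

10.82 × 6.483 = 70.146
0.5133/0.7234 = 0.70957
R_total = 0.68 + 0.2505 + 70.146 + 3.165 + 0.7365 + 0.70957 + 0.15 = 75.838 ft²·°F·h/BTU
Q = A·ΔT/R = 50.83 × (64.77 − 16.69) / 75.838 = 32.226 BTU/h

32.23 BTU/h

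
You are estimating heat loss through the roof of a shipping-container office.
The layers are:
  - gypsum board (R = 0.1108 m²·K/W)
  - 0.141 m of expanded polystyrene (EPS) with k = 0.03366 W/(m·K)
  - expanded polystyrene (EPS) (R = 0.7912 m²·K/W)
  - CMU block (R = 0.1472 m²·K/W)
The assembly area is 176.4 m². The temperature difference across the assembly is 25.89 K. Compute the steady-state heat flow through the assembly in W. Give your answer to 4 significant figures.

0.141/0.03366 = 4.1889
R_total = 0.1108 + 4.1889 + 0.7912 + 0.1472 = 5.2381 m²·K/W
Q = A·ΔT/R = 176.4 × 25.89 / 5.2381 = 871.87 W

871.9 W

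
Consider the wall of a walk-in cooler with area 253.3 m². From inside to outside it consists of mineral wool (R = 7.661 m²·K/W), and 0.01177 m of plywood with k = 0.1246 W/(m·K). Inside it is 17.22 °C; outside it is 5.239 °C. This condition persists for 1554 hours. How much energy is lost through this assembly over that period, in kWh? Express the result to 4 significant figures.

0.01177/0.1246 = 0.094462
R_total = 7.661 + 0.094462 = 7.7555 m²·K/W
Q = 253.3 × (17.22 − 5.239) / 7.7555 = 391.31 W
E = 391.31 W × 1554 h / 1000 = 608.1 kWh

608.1 kWh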